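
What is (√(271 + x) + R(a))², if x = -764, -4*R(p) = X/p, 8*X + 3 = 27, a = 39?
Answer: (1 - 52*I*√493)²/2704 ≈ -493.0 - 0.85398*I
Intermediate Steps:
X = 3 (X = -3/8 + (⅛)*27 = -3/8 + 27/8 = 3)
R(p) = -3/(4*p)
(√(271 + x) + R(a))² = (√(271 - 764) - ¾/39)² = (√(-493) - ¾*1/39)² = (I*√493 - 1/52)² = (-1/52 + I*√493)²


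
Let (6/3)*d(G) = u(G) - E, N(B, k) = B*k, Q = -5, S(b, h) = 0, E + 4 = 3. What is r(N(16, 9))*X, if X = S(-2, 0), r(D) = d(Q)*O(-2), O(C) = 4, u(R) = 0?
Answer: 0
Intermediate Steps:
E = -1 (E = -4 + 3 = -1)
d(G) = 1/2 (d(G) = (0 - 1*(-1))/2 = (0 + 1)/2 = (1/2)*1 = 1/2)
r(D) = 2 (r(D) = (1/2)*4 = 2)
X = 0
r(N(16, 9))*X = 2*0 = 0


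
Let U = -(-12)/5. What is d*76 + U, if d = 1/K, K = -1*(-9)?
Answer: 488/45 ≈ 10.844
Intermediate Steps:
K = 9
U = 12/5 (U = -(-12)/5 = -3*(-⅘) = 12/5 ≈ 2.4000)
d = ⅑ (d = 1/9 = ⅑ ≈ 0.11111)
d*76 + U = (⅑)*76 + 12/5 = 76/9 + 12/5 = 488/45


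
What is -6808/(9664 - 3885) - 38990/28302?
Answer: -209001613/81778629 ≈ -2.5557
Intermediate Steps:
-6808/(9664 - 3885) - 38990/28302 = -6808/5779 - 38990*1/28302 = -6808*1/5779 - 19495/14151 = -6808/5779 - 19495/14151 = -209001613/81778629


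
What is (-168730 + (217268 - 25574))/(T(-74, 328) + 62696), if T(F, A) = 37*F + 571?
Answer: 22964/60529 ≈ 0.37939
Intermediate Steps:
T(F, A) = 571 + 37*F
(-168730 + (217268 - 25574))/(T(-74, 328) + 62696) = (-168730 + (217268 - 25574))/((571 + 37*(-74)) + 62696) = (-168730 + 191694)/((571 - 2738) + 62696) = 22964/(-2167 + 62696) = 22964/60529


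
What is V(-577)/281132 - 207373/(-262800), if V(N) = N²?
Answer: 36448231859/18470372400 ≈ 1.9733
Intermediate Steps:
V(-577)/281132 - 207373/(-262800) = (-577)²/281132 - 207373/(-262800) = 332929*(1/281132) - 207373*(-1/262800) = 332929/281132 + 207373/262800 = 36448231859/18470372400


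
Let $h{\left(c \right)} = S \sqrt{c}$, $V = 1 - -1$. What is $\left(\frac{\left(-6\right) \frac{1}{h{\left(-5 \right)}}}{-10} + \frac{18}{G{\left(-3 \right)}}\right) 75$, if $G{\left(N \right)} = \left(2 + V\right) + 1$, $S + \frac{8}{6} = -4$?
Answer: $270 + \frac{27 i \sqrt{5}}{16} \approx 270.0 + 3.7734 i$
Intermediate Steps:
$V = 2$ ($V = 1 + 1 = 2$)
$S = - \frac{16}{3}$ ($S = - \frac{4}{3} - 4 = - \frac{16}{3} \approx -5.3333$)
$h{\left(c \right)} = - \frac{16 \sqrt{c}}{3}$
$G{\left(N \right)} = 5$ ($G{\left(N \right)} = \left(2 + 2\right) + 1 = 4 + 1 = 5$)
$\left(\frac{\left(-6\right) \frac{1}{h{\left(-5 \right)}}}{-10} + \frac{18}{G{\left(-3 \right)}}\right) 75 = \left(\frac{\left(-6\right) \frac{1}{\left(- \frac{16}{3}\right) \sqrt{-5}}}{-10} + \frac{18}{5}\right) 75 = \left(- \frac{6}{\left(- \frac{16}{3}\right) i \sqrt{5}} \left(- \frac{1}{10}\right) + 18 \cdot \frac{1}{5}\right) 75 = \left(- \frac{6}{\left(- \frac{16}{3}\right) i \sqrt{5}} \left(- \frac{1}{10}\right) + \frac{18}{5}\right) 75 = \left(- 6 \frac{3 i \sqrt{5}}{80} \left(- \frac{1}{10}\right) + \frac{18}{5}\right) 75 = \left(- \frac{9 i \sqrt{5}}{40} \left(- \frac{1}{10}\right) + \frac{18}{5}\right) 75 = \left(\frac{9 i \sqrt{5}}{400} + \frac{18}{5}\right) 75 = \left(\frac{18}{5} + \frac{9 i \sqrt{5}}{400}\right) 75 = 270 + \frac{27 i \sqrt{5}}{16}$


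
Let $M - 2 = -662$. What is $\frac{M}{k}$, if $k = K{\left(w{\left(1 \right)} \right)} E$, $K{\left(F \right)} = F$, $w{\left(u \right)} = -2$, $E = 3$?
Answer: $110$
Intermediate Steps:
$M = -660$ ($M = 2 - 662 = -660$)
$k = -6$ ($k = \left(-2\right) 3 = -6$)
$\frac{M}{k} = - \frac{660}{-6} = \left(-660\right) \left(- \frac{1}{6}\right) = 110$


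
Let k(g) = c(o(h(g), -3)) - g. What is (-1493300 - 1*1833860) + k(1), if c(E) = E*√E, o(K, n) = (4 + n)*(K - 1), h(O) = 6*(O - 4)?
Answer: -3327161 - 19*I*√19 ≈ -3.3272e+6 - 82.819*I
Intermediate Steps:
h(O) = -24 + 6*O (h(O) = 6*(-4 + O) = -24 + 6*O)
o(K, n) = (-1 + K)*(4 + n) (o(K, n) = (4 + n)*(-1 + K) = (-1 + K)*(4 + n))
c(E) = E^(3/2)
k(g) = (-25 + 6*g)^(3/2) - g (k(g) = (-4 - 1*(-3) + 4*(-24 + 6*g) + (-24 + 6*g)*(-3))^(3/2) - g = (-4 + 3 + (-96 + 24*g) + (72 - 18*g))^(3/2) - g = (-25 + 6*g)^(3/2) - g)
(-1493300 - 1*1833860) + k(1) = (-1493300 - 1*1833860) + ((-25 + 6*1)^(3/2) - 1*1) = (-1493300 - 1833860) + ((-25 + 6)^(3/2) - 1) = -3327160 + ((-19)^(3/2) - 1) = -3327160 + (-19*I*√19 - 1) = -3327160 + (-1 - 19*I*√19) = -3327161 - 19*I*√19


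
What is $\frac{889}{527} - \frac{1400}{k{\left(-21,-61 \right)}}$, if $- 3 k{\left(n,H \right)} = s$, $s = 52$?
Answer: $\frac{564907}{6851} \approx 82.456$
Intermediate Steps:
$k{\left(n,H \right)} = - \frac{52}{3}$ ($k{\left(n,H \right)} = \left(- \frac{1}{3}\right) 52 = - \frac{52}{3}$)
$\frac{889}{527} - \frac{1400}{k{\left(-21,-61 \right)}} = \frac{889}{527} - \frac{1400}{- \frac{52}{3}} = 889 \cdot \frac{1}{527} - - \frac{1050}{13} = \frac{889}{527} + \frac{1050}{13} = \frac{564907}{6851}$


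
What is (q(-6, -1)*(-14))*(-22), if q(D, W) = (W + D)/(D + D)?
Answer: 539/3 ≈ 179.67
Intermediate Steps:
q(D, W) = (D + W)/(2*D) (q(D, W) = (D + W)/((2*D)) = (D + W)*(1/(2*D)) = (D + W)/(2*D))
(q(-6, -1)*(-14))*(-22) = (((½)*(-6 - 1)/(-6))*(-14))*(-22) = (((½)*(-⅙)*(-7))*(-14))*(-22) = ((7/12)*(-14))*(-22) = -49/6*(-22) = 539/3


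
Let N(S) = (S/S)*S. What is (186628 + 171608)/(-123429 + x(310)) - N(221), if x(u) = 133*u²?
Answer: -2797031255/12657871 ≈ -220.97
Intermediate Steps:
N(S) = S (N(S) = 1*S = S)
(186628 + 171608)/(-123429 + x(310)) - N(221) = (186628 + 171608)/(-123429 + 133*310²) - 1*221 = 358236/(-123429 + 133*96100) - 221 = 358236/(-123429 + 12781300) - 221 = 358236/12657871 - 221 = -2797031255/12657871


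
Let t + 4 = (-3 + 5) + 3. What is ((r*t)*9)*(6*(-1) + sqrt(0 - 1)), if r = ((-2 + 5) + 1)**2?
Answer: -864 + 144*I ≈ -864.0 + 144.0*I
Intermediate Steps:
r = 16 (r = (3 + 1)**2 = 4**2 = 16)
t = 1 (t = -4 + ((-3 + 5) + 3) = -4 + (2 + 3) = -4 + 5 = 1)
((r*t)*9)*(6*(-1) + sqrt(0 - 1)) = ((16*1)*9)*(6*(-1) + sqrt(0 - 1)) = (16*9)*(-6 + sqrt(-1)) = 144*(-6 + I) = -864 + 144*I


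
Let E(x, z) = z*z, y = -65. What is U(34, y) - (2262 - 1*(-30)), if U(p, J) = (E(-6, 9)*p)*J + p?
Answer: -181268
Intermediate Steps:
E(x, z) = z**2
U(p, J) = p + 81*J*p (U(p, J) = (9**2*p)*J + p = (81*p)*J + p = 81*J*p + p = p + 81*J*p)
U(34, y) - (2262 - 1*(-30)) = 34*(1 + 81*(-65)) - (2262 - 1*(-30)) = 34*(1 - 5265) - (2262 + 30) = 34*(-5264) - 1*2292 = -178976 - 2292 = -181268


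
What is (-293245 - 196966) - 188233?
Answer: -678444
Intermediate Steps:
(-293245 - 196966) - 188233 = -490211 - 188233 = -678444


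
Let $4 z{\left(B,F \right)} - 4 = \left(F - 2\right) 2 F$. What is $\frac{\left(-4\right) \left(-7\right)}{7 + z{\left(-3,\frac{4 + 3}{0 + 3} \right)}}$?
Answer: $\frac{504}{151} \approx 3.3377$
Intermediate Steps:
$z{\left(B,F \right)} = 1 + \frac{F \left(-4 + 2 F\right)}{4}$ ($z{\left(B,F \right)} = 1 + \frac{\left(F - 2\right) 2 F}{4} = 1 + \frac{\left(-2 + F\right) 2 F}{4} = 1 + \frac{\left(-4 + 2 F\right) F}{4} = 1 + \frac{F \left(-4 + 2 F\right)}{4}$)
$\frac{\left(-4\right) \left(-7\right)}{7 + z{\left(-3,\frac{4 + 3}{0 + 3} \right)}} = \frac{\left(-4\right) \left(-7\right)}{7 + \left(1 + \frac{\left(\frac{4 + 3}{0 + 3}\right)^{2}}{2} - \frac{4 + 3}{0 + 3}\right)} = \frac{28}{7 + \left(1 + \frac{\left(\frac{7}{3}\right)^{2}}{2} - \frac{7}{3}\right)} = \frac{28}{7 + \left(1 + \frac{1}{2} \cdot \frac{49}{9} - \frac{7}{3}\right)} = \frac{28}{7 + \left(1 + \frac{49}{18} - \frac{7}{3}\right)} = \frac{28}{7 + \frac{25}{18}} = \frac{28}{\frac{151}{18}} = 28 \cdot \frac{18}{151} = \frac{504}{151}$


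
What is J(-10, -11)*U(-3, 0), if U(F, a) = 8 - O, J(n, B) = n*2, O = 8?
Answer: 0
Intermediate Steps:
J(n, B) = 2*n
U(F, a) = 0 (U(F, a) = 8 - 1*8 = 8 - 8 = 0)
J(-10, -11)*U(-3, 0) = (2*(-10))*0 = -20*0 = 0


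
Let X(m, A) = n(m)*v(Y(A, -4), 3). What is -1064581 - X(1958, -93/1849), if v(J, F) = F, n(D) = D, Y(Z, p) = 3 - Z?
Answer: -1070455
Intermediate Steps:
X(m, A) = 3*m (X(m, A) = m*3 = 3*m)
-1064581 - X(1958, -93/1849) = -1064581 - 3*1958 = -1064581 - 1*5874 = -1064581 - 5874 = -1070455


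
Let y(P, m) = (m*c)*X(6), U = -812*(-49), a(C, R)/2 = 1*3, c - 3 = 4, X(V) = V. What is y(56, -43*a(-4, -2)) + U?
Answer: 28952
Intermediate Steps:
c = 7 (c = 3 + 4 = 7)
a(C, R) = 6 (a(C, R) = 2*(1*3) = 2*3 = 6)
U = 39788
y(P, m) = 42*m (y(P, m) = (m*7)*6 = (7*m)*6 = 42*m)
y(56, -43*a(-4, -2)) + U = 42*(-43*6) + 39788 = 42*(-258) + 39788 = -10836 + 39788 = 28952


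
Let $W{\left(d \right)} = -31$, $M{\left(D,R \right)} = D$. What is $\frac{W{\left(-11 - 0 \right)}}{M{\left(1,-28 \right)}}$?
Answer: $-31$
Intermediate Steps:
$\frac{W{\left(-11 - 0 \right)}}{M{\left(1,-28 \right)}} = - \frac{31}{1} = \left(-31\right) 1 = -31$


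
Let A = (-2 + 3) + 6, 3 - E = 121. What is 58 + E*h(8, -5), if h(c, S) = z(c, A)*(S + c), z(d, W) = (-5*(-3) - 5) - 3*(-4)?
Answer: -7730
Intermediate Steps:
E = -118 (E = 3 - 1*121 = 3 - 121 = -118)
A = 7 (A = 1 + 6 = 7)
z(d, W) = 22 (z(d, W) = (15 - 5) + 12 = 10 + 12 = 22)
h(c, S) = 22*S + 22*c (h(c, S) = 22*(S + c) = 22*S + 22*c)
58 + E*h(8, -5) = 58 - 118*(22*(-5) + 22*8) = 58 - 118*(-110 + 176) = 58 - 118*66 = 58 - 7788 = -7730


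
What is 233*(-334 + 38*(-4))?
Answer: -113238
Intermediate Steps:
233*(-334 + 38*(-4)) = 233*(-334 - 152) = 233*(-486) = -113238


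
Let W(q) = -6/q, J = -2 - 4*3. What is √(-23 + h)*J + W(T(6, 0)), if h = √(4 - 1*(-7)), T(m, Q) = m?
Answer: -1 - 14*I*√(23 - √11) ≈ -1.0 - 62.112*I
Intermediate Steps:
h = √11 (h = √(4 + 7) = √11 ≈ 3.3166)
J = -14 (J = -2 - 12 = -14)
√(-23 + h)*J + W(T(6, 0)) = √(-23 + √11)*(-14) - 6/6 = -14*√(-23 + √11) - 6*⅙ = -14*√(-23 + √11) - 1 = -1 - 14*√(-23 + √11)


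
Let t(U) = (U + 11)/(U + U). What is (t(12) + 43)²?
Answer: 1113025/576 ≈ 1932.3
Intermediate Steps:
t(U) = (11 + U)/(2*U) (t(U) = (11 + U)/((2*U)) = (11 + U)*(1/(2*U)) = (11 + U)/(2*U))
(t(12) + 43)² = ((½)*(11 + 12)/12 + 43)² = ((½)*(1/12)*23 + 43)² = (23/24 + 43)² = (1055/24)² = 1113025/576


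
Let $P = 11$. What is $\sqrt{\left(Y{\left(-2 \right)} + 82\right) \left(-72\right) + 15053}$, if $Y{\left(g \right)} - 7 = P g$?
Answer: $\sqrt{10229} \approx 101.14$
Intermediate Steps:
$Y{\left(g \right)} = 7 + 11 g$
$\sqrt{\left(Y{\left(-2 \right)} + 82\right) \left(-72\right) + 15053} = \sqrt{\left(\left(7 + 11 \left(-2\right)\right) + 82\right) \left(-72\right) + 15053} = \sqrt{\left(\left(7 - 22\right) + 82\right) \left(-72\right) + 15053} = \sqrt{\left(-15 + 82\right) \left(-72\right) + 15053} = \sqrt{67 \left(-72\right) + 15053} = \sqrt{-4824 + 15053} = \sqrt{10229}$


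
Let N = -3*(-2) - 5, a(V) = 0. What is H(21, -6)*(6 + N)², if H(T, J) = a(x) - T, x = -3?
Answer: -1029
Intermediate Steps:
N = 1 (N = 6 - 5 = 1)
H(T, J) = -T (H(T, J) = 0 - T = -T)
H(21, -6)*(6 + N)² = (-1*21)*(6 + 1)² = -21*7² = -21*49 = -1029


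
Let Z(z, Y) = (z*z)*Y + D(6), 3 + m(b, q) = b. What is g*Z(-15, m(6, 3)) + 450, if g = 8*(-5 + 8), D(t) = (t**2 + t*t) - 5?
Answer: 18258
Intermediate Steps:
m(b, q) = -3 + b
D(t) = -5 + 2*t**2 (D(t) = (t**2 + t**2) - 5 = 2*t**2 - 5 = -5 + 2*t**2)
Z(z, Y) = 67 + Y*z**2 (Z(z, Y) = (z*z)*Y + (-5 + 2*6**2) = z**2*Y + (-5 + 2*36) = Y*z**2 + (-5 + 72) = Y*z**2 + 67 = 67 + Y*z**2)
g = 24 (g = 8*3 = 24)
g*Z(-15, m(6, 3)) + 450 = 24*(67 + (-3 + 6)*(-15)**2) + 450 = 24*(67 + 3*225) + 450 = 24*(67 + 675) + 450 = 24*742 + 450 = 17808 + 450 = 18258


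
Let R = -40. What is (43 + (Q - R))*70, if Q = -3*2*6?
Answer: 3290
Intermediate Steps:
Q = -36 (Q = -6*6 = -36)
(43 + (Q - R))*70 = (43 + (-36 - 1*(-40)))*70 = (43 + (-36 + 40))*70 = (43 + 4)*70 = 47*70 = 3290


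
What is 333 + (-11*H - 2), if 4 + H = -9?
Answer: 474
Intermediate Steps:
H = -13 (H = -4 - 9 = -13)
333 + (-11*H - 2) = 333 + (-11*(-13) - 2) = 333 + (143 - 2) = 333 + 141 = 474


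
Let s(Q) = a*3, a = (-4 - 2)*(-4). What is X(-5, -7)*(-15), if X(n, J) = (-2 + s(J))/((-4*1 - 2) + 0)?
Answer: 175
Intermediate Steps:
a = 24 (a = -6*(-4) = 24)
s(Q) = 72 (s(Q) = 24*3 = 72)
X(n, J) = -35/3 (X(n, J) = (-2 + 72)/((-4*1 - 2) + 0) = 70/((-4 - 2) + 0) = 70/(-6 + 0) = 70/(-6) = -⅙*70 = -35/3)
X(-5, -7)*(-15) = -35/3*(-15) = 175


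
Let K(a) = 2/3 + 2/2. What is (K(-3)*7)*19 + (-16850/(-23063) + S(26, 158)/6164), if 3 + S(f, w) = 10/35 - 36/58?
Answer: 19254139987987/86575642188 ≈ 222.40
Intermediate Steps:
S(f, w) = -677/203 (S(f, w) = -3 + (10/35 - 36/58) = -3 + (10*(1/35) - 36*1/58) = -3 + (2/7 - 18/29) = -3 - 68/203 = -677/203)
K(a) = 5/3 (K(a) = 2*(⅓) + 2*(½) = ⅔ + 1 = 5/3)
(K(-3)*7)*19 + (-16850/(-23063) + S(26, 158)/6164) = ((5/3)*7)*19 + (-16850/(-23063) - 677/203/6164) = (35/3)*19 + (-16850*(-1/23063) - 677/203*1/6164) = 665/3 + (16850/23063 - 677/1251292) = 665/3 + 21068656549/28858547396 = 19254139987987/86575642188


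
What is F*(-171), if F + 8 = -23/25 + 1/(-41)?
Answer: 1567728/1025 ≈ 1529.5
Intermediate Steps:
F = -9168/1025 (F = -8 + (-23/25 + 1/(-41)) = -8 + (-23*1/25 + 1*(-1/41)) = -8 + (-23/25 - 1/41) = -8 - 968/1025 = -9168/1025 ≈ -8.9444)
F*(-171) = -9168/1025*(-171) = 1567728/1025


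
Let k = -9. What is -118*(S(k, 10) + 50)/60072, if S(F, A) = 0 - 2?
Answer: -236/2503 ≈ -0.094287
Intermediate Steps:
S(F, A) = -2
-118*(S(k, 10) + 50)/60072 = -118*(-2 + 50)/60072 = -118*48*(1/60072) = -5664*1/60072 = -236/2503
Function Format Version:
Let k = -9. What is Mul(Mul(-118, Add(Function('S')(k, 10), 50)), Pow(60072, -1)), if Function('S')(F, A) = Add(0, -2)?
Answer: Rational(-236, 2503) ≈ -0.094287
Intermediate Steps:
Function('S')(F, A) = -2
Mul(Mul(-118, Add(Function('S')(k, 10), 50)), Pow(60072, -1)) = Mul(Mul(-118, Add(-2, 50)), Pow(60072, -1)) = Mul(Mul(-118, 48), Rational(1, 60072)) = Mul(-5664, Rational(1, 60072)) = Rational(-236, 2503)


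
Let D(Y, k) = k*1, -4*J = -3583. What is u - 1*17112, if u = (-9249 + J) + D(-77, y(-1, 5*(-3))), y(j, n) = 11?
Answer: -101817/4 ≈ -25454.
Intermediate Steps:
J = 3583/4 (J = -¼*(-3583) = 3583/4 ≈ 895.75)
D(Y, k) = k
u = -33369/4 (u = (-9249 + 3583/4) + 11 = -33413/4 + 11 = -33369/4 ≈ -8342.3)
u - 1*17112 = -33369/4 - 1*17112 = -33369/4 - 17112 = -101817/4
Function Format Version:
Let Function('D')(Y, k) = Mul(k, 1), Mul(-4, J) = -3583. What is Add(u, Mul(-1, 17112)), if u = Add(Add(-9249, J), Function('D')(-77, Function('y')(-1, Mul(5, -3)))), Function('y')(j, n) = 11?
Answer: Rational(-101817, 4) ≈ -25454.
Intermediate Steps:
J = Rational(3583, 4) (J = Mul(Rational(-1, 4), -3583) = Rational(3583, 4) ≈ 895.75)
Function('D')(Y, k) = k
u = Rational(-33369, 4) (u = Add(Add(-9249, Rational(3583, 4)), 11) = Add(Rational(-33413, 4), 11) = Rational(-33369, 4) ≈ -8342.3)
Add(u, Mul(-1, 17112)) = Add(Rational(-33369, 4), Mul(-1, 17112)) = Add(Rational(-33369, 4), -17112) = Rational(-101817, 4)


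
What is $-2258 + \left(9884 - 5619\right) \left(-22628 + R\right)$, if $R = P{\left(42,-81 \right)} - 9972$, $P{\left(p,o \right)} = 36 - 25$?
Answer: $-138994343$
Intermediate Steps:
$P{\left(p,o \right)} = 11$ ($P{\left(p,o \right)} = 36 - 25 = 11$)
$R = -9961$ ($R = 11 - 9972 = -9961$)
$-2258 + \left(9884 - 5619\right) \left(-22628 + R\right) = -2258 + \left(9884 - 5619\right) \left(-22628 - 9961\right) = -2258 + 4265 \left(-32589\right) = -2258 - 138992085 = -138994343$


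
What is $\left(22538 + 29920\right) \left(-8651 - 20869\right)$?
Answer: $-1548560160$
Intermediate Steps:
$\left(22538 + 29920\right) \left(-8651 - 20869\right) = 52458 \left(-29520\right) = -1548560160$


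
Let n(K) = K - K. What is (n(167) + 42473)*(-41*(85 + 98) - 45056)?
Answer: -2232338407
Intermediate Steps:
n(K) = 0
(n(167) + 42473)*(-41*(85 + 98) - 45056) = (0 + 42473)*(-41*(85 + 98) - 45056) = 42473*(-41*183 - 45056) = 42473*(-7503 - 45056) = 42473*(-52559) = -2232338407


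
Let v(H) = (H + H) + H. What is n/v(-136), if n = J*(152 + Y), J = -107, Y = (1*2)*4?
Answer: 2140/51 ≈ 41.961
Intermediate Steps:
Y = 8 (Y = 2*4 = 8)
v(H) = 3*H (v(H) = 2*H + H = 3*H)
n = -17120 (n = -107*(152 + 8) = -107*160 = -17120)
n/v(-136) = -17120/(3*(-136)) = -17120/(-408) = -17120*(-1/408) = 2140/51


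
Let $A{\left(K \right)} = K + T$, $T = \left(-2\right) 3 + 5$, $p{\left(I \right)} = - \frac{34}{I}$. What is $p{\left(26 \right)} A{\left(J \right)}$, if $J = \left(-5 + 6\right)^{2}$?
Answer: $0$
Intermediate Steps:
$T = -1$ ($T = -6 + 5 = -1$)
$J = 1$ ($J = 1^{2} = 1$)
$A{\left(K \right)} = -1 + K$ ($A{\left(K \right)} = K - 1 = -1 + K$)
$p{\left(26 \right)} A{\left(J \right)} = - \frac{34}{26} \left(-1 + 1\right) = \left(-34\right) \frac{1}{26} \cdot 0 = \left(- \frac{17}{13}\right) 0 = 0$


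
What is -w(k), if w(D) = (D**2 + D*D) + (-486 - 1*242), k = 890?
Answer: -1583472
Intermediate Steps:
w(D) = -728 + 2*D**2 (w(D) = (D**2 + D**2) + (-486 - 242) = 2*D**2 - 728 = -728 + 2*D**2)
-w(k) = -(-728 + 2*890**2) = -(-728 + 2*792100) = -(-728 + 1584200) = -1*1583472 = -1583472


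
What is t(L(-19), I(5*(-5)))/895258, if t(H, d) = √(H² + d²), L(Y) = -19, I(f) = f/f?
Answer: √362/895258 ≈ 2.1252e-5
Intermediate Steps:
I(f) = 1
t(L(-19), I(5*(-5)))/895258 = √((-19)² + 1²)/895258 = √(361 + 1)*(1/895258) = √362*(1/895258) = √362/895258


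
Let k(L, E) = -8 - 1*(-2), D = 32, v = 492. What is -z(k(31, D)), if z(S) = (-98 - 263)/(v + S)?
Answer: 361/486 ≈ 0.74280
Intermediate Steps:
k(L, E) = -6 (k(L, E) = -8 + 2 = -6)
z(S) = -361/(492 + S) (z(S) = (-98 - 263)/(492 + S) = -361/(492 + S))
-z(k(31, D)) = -(-361)/(492 - 6) = -(-361)/486 = -1*(-361/486) = 361/486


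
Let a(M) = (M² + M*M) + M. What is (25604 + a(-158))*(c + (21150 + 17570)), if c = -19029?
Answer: 1484189434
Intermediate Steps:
a(M) = M + 2*M² (a(M) = (M² + M²) + M = 2*M² + M = M + 2*M²)
(25604 + a(-158))*(c + (21150 + 17570)) = (25604 - 158*(1 + 2*(-158)))*(-19029 + (21150 + 17570)) = (25604 - 158*(1 - 316))*(-19029 + 38720) = (25604 - 158*(-315))*19691 = (25604 + 49770)*19691 = 75374*19691 = 1484189434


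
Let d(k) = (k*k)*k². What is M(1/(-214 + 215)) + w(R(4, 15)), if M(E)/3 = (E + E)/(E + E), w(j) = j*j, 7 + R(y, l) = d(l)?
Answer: 2562181927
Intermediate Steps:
d(k) = k⁴ (d(k) = k²*k² = k⁴)
R(y, l) = -7 + l⁴
w(j) = j²
M(E) = 3 (M(E) = 3*((E + E)/(E + E)) = 3*((2*E)/((2*E))) = 3*((2*E)*(1/(2*E))) = 3*1 = 3)
M(1/(-214 + 215)) + w(R(4, 15)) = 3 + (-7 + 15⁴)² = 3 + (-7 + 50625)² = 3 + 50618² = 3 + 2562181924 = 2562181927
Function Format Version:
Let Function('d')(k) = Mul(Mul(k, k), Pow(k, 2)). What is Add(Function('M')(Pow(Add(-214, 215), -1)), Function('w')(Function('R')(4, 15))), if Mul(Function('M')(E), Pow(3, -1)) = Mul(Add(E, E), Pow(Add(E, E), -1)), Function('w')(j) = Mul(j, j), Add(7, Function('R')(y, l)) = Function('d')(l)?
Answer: 2562181927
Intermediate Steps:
Function('d')(k) = Pow(k, 4) (Function('d')(k) = Mul(Pow(k, 2), Pow(k, 2)) = Pow(k, 4))
Function('R')(y, l) = Add(-7, Pow(l, 4))
Function('w')(j) = Pow(j, 2)
Function('M')(E) = 3 (Function('M')(E) = Mul(3, Mul(Add(E, E), Pow(Add(E, E), -1))) = Mul(3, Mul(Mul(2, E), Pow(Mul(2, E), -1))) = Mul(3, Mul(Mul(2, E), Mul(Rational(1, 2), Pow(E, -1)))) = Mul(3, 1) = 3)
Add(Function('M')(Pow(Add(-214, 215), -1)), Function('w')(Function('R')(4, 15))) = Add(3, Pow(Add(-7, Pow(15, 4)), 2)) = Add(3, Pow(Add(-7, 50625), 2)) = Add(3, Pow(50618, 2)) = Add(3, 2562181924) = 2562181927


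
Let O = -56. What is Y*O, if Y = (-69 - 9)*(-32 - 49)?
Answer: -353808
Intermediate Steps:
Y = 6318 (Y = -78*(-81) = 6318)
Y*O = 6318*(-56) = -353808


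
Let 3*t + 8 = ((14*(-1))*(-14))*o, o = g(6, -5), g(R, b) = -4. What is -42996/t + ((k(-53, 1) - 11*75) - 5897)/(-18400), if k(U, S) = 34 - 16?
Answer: 1032417/6325 ≈ 163.23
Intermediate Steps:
o = -4
k(U, S) = 18
t = -264 (t = -8/3 + (((14*(-1))*(-14))*(-4))/3 = -8/3 + (-14*(-14)*(-4))/3 = -8/3 + (196*(-4))/3 = -8/3 + (⅓)*(-784) = -8/3 - 784/3 = -264)
-42996/t + ((k(-53, 1) - 11*75) - 5897)/(-18400) = -42996/(-264) + ((18 - 11*75) - 5897)/(-18400) = -42996*(-1/264) + ((18 - 825) - 5897)*(-1/18400) = 3583/22 + (-807 - 5897)*(-1/18400) = 3583/22 - 6704*(-1/18400) = 3583/22 + 419/1150 = 1032417/6325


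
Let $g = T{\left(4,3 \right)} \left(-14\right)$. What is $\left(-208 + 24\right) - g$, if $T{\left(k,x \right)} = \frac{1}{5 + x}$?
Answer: $- \frac{729}{4} \approx -182.25$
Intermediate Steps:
$g = - \frac{7}{4}$ ($g = \frac{1}{5 + 3} \left(-14\right) = \frac{1}{8} \left(-14\right) = - \frac{7}{4} \approx -1.75$)
$\left(-208 + 24\right) - g = \left(-208 + 24\right) - - \frac{7}{4} = -184 + \frac{7}{4} = - \frac{729}{4}$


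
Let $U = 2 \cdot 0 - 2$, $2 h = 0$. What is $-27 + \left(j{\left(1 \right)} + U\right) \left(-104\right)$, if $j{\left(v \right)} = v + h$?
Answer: $77$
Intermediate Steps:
$h = 0$ ($h = \frac{1}{2} \cdot 0 = 0$)
$U = -2$ ($U = 0 - 2 = -2$)
$j{\left(v \right)} = v$ ($j{\left(v \right)} = v + 0 = v$)
$-27 + \left(j{\left(1 \right)} + U\right) \left(-104\right) = -27 + \left(1 - 2\right) \left(-104\right) = -27 - -104 = -27 + 104 = 77$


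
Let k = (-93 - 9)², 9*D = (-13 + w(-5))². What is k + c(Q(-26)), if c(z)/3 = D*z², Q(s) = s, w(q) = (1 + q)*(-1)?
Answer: 28656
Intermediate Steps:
w(q) = -1 - q
D = 9 (D = (-13 + (-1 - 1*(-5)))²/9 = (-13 + (-1 + 5))²/9 = (-13 + 4)²/9 = (⅑)*(-9)² = (⅑)*81 = 9)
c(z) = 27*z² (c(z) = 3*(9*z²) = 27*z²)
k = 10404 (k = (-102)² = 10404)
k + c(Q(-26)) = 10404 + 27*(-26)² = 10404 + 27*676 = 10404 + 18252 = 28656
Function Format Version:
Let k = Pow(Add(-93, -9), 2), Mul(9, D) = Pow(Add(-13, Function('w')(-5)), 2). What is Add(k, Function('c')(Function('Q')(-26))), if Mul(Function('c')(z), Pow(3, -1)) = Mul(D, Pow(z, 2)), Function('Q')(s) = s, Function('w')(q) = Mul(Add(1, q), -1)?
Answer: 28656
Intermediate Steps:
Function('w')(q) = Add(-1, Mul(-1, q))
D = 9 (D = Mul(Rational(1, 9), Pow(Add(-13, Add(-1, Mul(-1, -5))), 2)) = Mul(Rational(1, 9), Pow(Add(-13, Add(-1, 5)), 2)) = Mul(Rational(1, 9), Pow(Add(-13, 4), 2)) = Mul(Rational(1, 9), Pow(-9, 2)) = Mul(Rational(1, 9), 81) = 9)
Function('c')(z) = Mul(27, Pow(z, 2)) (Function('c')(z) = Mul(3, Mul(9, Pow(z, 2))) = Mul(27, Pow(z, 2)))
k = 10404 (k = Pow(-102, 2) = 10404)
Add(k, Function('c')(Function('Q')(-26))) = Add(10404, Mul(27, Pow(-26, 2))) = Add(10404, Mul(27, 676)) = Add(10404, 18252) = 28656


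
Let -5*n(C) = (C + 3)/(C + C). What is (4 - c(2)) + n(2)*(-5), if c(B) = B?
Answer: 13/4 ≈ 3.2500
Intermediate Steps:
n(C) = -(3 + C)/(10*C) (n(C) = -(C + 3)/(5*(C + C)) = -(3 + C)/(5*(2*C)) = -(3 + C)*1/(2*C)/5 = -(3 + C)/(10*C))
(4 - c(2)) + n(2)*(-5) = (4 - 1*2) + ((⅒)*(-3 - 1*2)/2)*(-5) = (4 - 2) + ((⅒)*(½)*(-3 - 2))*(-5) = 2 + ((⅒)*(½)*(-5))*(-5) = 2 - ¼*(-5) = 2 + 5/4 = 13/4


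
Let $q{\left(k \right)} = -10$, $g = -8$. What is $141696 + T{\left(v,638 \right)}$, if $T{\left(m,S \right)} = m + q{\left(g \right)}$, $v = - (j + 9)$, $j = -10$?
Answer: $141687$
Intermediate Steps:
$v = 1$ ($v = - (-10 + 9) = \left(-1\right) \left(-1\right) = 1$)
$T{\left(m,S \right)} = -10 + m$ ($T{\left(m,S \right)} = m - 10 = -10 + m$)
$141696 + T{\left(v,638 \right)} = 141696 + \left(-10 + 1\right) = 141696 - 9 = 141687$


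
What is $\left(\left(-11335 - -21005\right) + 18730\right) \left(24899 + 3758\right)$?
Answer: $813858800$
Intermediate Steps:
$\left(\left(-11335 - -21005\right) + 18730\right) \left(24899 + 3758\right) = \left(\left(-11335 + 21005\right) + 18730\right) 28657 = \left(9670 + 18730\right) 28657 = 28400 \cdot 28657 = 813858800$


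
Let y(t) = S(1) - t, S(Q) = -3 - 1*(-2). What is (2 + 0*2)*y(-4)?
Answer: 6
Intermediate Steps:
S(Q) = -1 (S(Q) = -3 + 2 = -1)
y(t) = -1 - t
(2 + 0*2)*y(-4) = (2 + 0*2)*(-1 - 1*(-4)) = (2 + 0)*(-1 + 4) = 2*3 = 6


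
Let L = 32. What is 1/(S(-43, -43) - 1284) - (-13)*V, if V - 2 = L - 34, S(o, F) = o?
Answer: -1/1327 ≈ -0.00075358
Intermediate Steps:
V = 0 (V = 2 + (32 - 34) = 2 - 2 = 0)
1/(S(-43, -43) - 1284) - (-13)*V = 1/(-43 - 1284) - (-13)*0 = 1/(-1327) - 1*0 = -1/1327 + 0 = -1/1327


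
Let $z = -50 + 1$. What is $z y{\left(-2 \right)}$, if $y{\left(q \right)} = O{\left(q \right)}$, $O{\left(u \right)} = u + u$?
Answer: $196$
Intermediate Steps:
$O{\left(u \right)} = 2 u$
$y{\left(q \right)} = 2 q$
$z = -49$
$z y{\left(-2 \right)} = - 49 \cdot 2 \left(-2\right) = \left(-49\right) \left(-4\right) = 196$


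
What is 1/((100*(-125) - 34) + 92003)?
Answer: 1/79469 ≈ 1.2584e-5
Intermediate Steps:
1/((100*(-125) - 34) + 92003) = 1/((-12500 - 34) + 92003) = 1/(-12534 + 92003) = 1/79469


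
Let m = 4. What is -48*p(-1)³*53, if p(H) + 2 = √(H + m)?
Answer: 66144 - 38160*√3 ≈ 48.941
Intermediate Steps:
p(H) = -2 + √(4 + H) (p(H) = -2 + √(H + 4) = -2 + √(4 + H))
-48*p(-1)³*53 = -48*(-2 + √(4 - 1))³*53 = -48*(-2 + √3)³*53 = -2544*(-2 + √3)³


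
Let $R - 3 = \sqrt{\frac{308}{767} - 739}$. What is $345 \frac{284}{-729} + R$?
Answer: $- \frac{31931}{243} + \frac{3 i \sqrt{48278815}}{767} \approx -131.4 + 27.177 i$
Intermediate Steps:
$R = 3 + \frac{3 i \sqrt{48278815}}{767}$ ($R = 3 + \sqrt{\frac{308}{767} - 739} = 3 + \sqrt{- \frac{566505}{767}} = 3 + \frac{3 i \sqrt{48278815}}{767} \approx 3.0 + 27.177 i$)
$345 \frac{284}{-729} + R = 345 \frac{284}{-729} + \left(3 + \frac{3 i \sqrt{48278815}}{767}\right) = 345 \cdot 284 \left(- \frac{1}{729}\right) + \left(3 + \frac{3 i \sqrt{48278815}}{767}\right) = 345 \left(- \frac{284}{729}\right) + \left(3 + \frac{3 i \sqrt{48278815}}{767}\right) = - \frac{32660}{243} + \left(3 + \frac{3 i \sqrt{48278815}}{767}\right) = - \frac{31931}{243} + \frac{3 i \sqrt{48278815}}{767}$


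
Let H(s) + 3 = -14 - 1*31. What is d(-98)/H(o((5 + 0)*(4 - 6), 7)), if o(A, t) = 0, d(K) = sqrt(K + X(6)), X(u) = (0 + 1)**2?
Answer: -I*sqrt(97)/48 ≈ -0.20518*I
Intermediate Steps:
X(u) = 1 (X(u) = 1**2 = 1)
d(K) = sqrt(1 + K) (d(K) = sqrt(K + 1) = sqrt(1 + K))
H(s) = -48 (H(s) = -3 + (-14 - 1*31) = -3 + (-14 - 31) = -3 - 45 = -48)
d(-98)/H(o((5 + 0)*(4 - 6), 7)) = sqrt(1 - 98)/(-48) = sqrt(-97)*(-1/48) = (I*sqrt(97))*(-1/48) = -I*sqrt(97)/48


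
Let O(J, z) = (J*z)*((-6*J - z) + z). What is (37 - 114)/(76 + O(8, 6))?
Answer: 77/2228 ≈ 0.034560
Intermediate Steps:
O(J, z) = -6*z*J² (O(J, z) = (J*z)*((-z - 6*J) + z) = (J*z)*(-6*J) = -6*z*J²)
(37 - 114)/(76 + O(8, 6)) = (37 - 114)/(76 - 6*6*8²) = -77/(76 - 6*6*64) = -77/(76 - 2304) = -77/(-2228) = -77*(-1/2228) = 77/2228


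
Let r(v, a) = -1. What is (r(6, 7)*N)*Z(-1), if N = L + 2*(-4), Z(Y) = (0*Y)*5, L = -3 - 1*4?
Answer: 0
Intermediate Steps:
L = -7 (L = -3 - 4 = -7)
Z(Y) = 0 (Z(Y) = 0*5 = 0)
N = -15 (N = -7 + 2*(-4) = -7 - 8 = -15)
(r(6, 7)*N)*Z(-1) = -1*(-15)*0 = 15*0 = 0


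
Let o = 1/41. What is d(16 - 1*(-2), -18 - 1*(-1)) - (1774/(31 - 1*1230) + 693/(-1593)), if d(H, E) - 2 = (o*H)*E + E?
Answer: -178798222/8701143 ≈ -20.549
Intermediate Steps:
o = 1/41 ≈ 0.024390
d(H, E) = 2 + E + E*H/41 (d(H, E) = 2 + ((H/41)*E + E) = 2 + (E*H/41 + E) = 2 + (E + E*H/41) = 2 + E + E*H/41)
d(16 - 1*(-2), -18 - 1*(-1)) - (1774/(31 - 1*1230) + 693/(-1593)) = (2 + (-18 - 1*(-1)) + (-18 - 1*(-1))*(16 - 1*(-2))/41) - (1774/(31 - 1*1230) + 693/(-1593)) = (2 + (-18 + 1) + (-18 + 1)*(16 + 2)/41) - (1774/(31 - 1230) + 693*(-1/1593)) = (2 - 17 + (1/41)*(-17)*18) - (1774/(-1199) - 77/177) = (2 - 17 - 306/41) - (1774*(-1/1199) - 77/177) = -921/41 - (-1774/1199 - 77/177) = -921/41 - 1*(-406321/212223) = -921/41 + 406321/212223 = -178798222/8701143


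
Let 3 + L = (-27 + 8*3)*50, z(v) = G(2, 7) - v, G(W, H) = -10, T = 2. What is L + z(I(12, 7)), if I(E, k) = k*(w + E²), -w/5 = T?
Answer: -1101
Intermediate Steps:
w = -10 (w = -5*2 = -10)
I(E, k) = k*(-10 + E²)
z(v) = -10 - v
L = -153 (L = -3 + (-27 + 8*3)*50 = -3 + (-27 + 24)*50 = -3 - 3*50 = -3 - 150 = -153)
L + z(I(12, 7)) = -153 + (-10 - 7*(-10 + 12²)) = -153 + (-10 - 7*(-10 + 144)) = -153 + (-10 - 7*134) = -153 + (-10 - 1*938) = -153 + (-10 - 938) = -153 - 948 = -1101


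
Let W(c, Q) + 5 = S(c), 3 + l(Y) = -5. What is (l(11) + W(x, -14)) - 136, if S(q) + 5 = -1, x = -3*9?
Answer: -155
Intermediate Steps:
l(Y) = -8 (l(Y) = -3 - 5 = -8)
x = -27
S(q) = -6 (S(q) = -5 - 1 = -6)
W(c, Q) = -11 (W(c, Q) = -5 - 6 = -11)
(l(11) + W(x, -14)) - 136 = (-8 - 11) - 136 = -19 - 136 = -155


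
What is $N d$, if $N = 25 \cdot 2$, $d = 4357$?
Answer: $217850$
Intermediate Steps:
$N = 50$
$N d = 50 \cdot 4357 = 217850$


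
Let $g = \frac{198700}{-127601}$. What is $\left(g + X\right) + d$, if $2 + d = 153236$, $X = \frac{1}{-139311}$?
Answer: $\frac{2723894060320873}{17776222911} \approx 1.5323 \cdot 10^{5}$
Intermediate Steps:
$g = - \frac{198700}{127601}$ ($g = 198700 \left(- \frac{1}{127601}\right) = - \frac{198700}{127601} \approx -1.5572$)
$X = - \frac{1}{139311} \approx -7.1782 \cdot 10^{-6}$
$d = 153234$ ($d = -2 + 153236 = 153234$)
$\left(g + X\right) + d = \left(- \frac{198700}{127601} - \frac{1}{139311}\right) + 153234 = - \frac{27681223301}{17776222911} + 153234 = \frac{2723894060320873}{17776222911}$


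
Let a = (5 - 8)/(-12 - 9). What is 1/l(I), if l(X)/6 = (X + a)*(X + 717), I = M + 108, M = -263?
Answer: -7/3655248 ≈ -1.9151e-6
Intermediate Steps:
a = ⅐ (a = -3/(-21) = -3*(-1/21) = ⅐ ≈ 0.14286)
I = -155 (I = -263 + 108 = -155)
l(X) = 6*(717 + X)*(⅐ + X) (l(X) = 6*((X + ⅐)*(X + 717)) = 6*((⅐ + X)*(717 + X)) = 6*((717 + X)*(⅐ + X)) = 6*(717 + X)*(⅐ + X))
1/l(I) = 1/(4302/7 + 6*(-155)² + (30120/7)*(-155)) = 1/(4302/7 + 6*24025 - 4668600/7) = 1/(4302/7 + 144150 - 4668600/7) = 1/(-3655248/7) = -7/3655248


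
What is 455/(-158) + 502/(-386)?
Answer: -127473/30494 ≈ -4.1803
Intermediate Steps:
455/(-158) + 502/(-386) = 455*(-1/158) + 502*(-1/386) = -455/158 - 251/193 = -127473/30494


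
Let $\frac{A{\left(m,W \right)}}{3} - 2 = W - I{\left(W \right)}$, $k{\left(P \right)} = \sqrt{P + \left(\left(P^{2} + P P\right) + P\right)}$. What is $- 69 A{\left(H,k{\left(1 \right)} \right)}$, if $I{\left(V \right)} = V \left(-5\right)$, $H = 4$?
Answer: $-2898$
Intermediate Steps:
$I{\left(V \right)} = - 5 V$
$k{\left(P \right)} = \sqrt{2 P + 2 P^{2}}$ ($k{\left(P \right)} = \sqrt{P + \left(\left(P^{2} + P^{2}\right) + P\right)} = \sqrt{P + \left(2 P^{2} + P\right)} = \sqrt{P + \left(P + 2 P^{2}\right)} = \sqrt{2 P + 2 P^{2}}$)
$A{\left(m,W \right)} = 6 + 18 W$ ($A{\left(m,W \right)} = 6 + 3 \left(W - - 5 W\right) = 6 + 3 \left(W + 5 W\right) = 6 + 3 \cdot 6 W = 6 + 18 W$)
$- 69 A{\left(H,k{\left(1 \right)} \right)} = - 69 \left(6 + 18 \sqrt{2} \sqrt{1 \left(1 + 1\right)}\right) = - 69 \left(6 + 18 \sqrt{2} \sqrt{1 \cdot 2}\right) = - 69 \left(6 + 18 \sqrt{2} \sqrt{2}\right) = - 69 \left(6 + 18 \cdot 2\right) = - 69 \left(6 + 36\right) = \left(-69\right) 42 = -2898$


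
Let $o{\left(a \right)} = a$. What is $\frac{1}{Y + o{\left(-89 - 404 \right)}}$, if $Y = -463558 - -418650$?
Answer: $- \frac{1}{45401} \approx -2.2026 \cdot 10^{-5}$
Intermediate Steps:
$Y = -44908$ ($Y = -463558 + 418650 = -44908$)
$\frac{1}{Y + o{\left(-89 - 404 \right)}} = \frac{1}{-44908 - 493} = \frac{1}{-45401} = - \frac{1}{45401}$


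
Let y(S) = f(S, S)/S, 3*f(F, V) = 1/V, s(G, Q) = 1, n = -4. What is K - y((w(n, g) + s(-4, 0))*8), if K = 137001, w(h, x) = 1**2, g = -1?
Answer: 105216767/768 ≈ 1.3700e+5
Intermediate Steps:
w(h, x) = 1
f(F, V) = 1/(3*V)
y(S) = 1/(3*S**2) (y(S) = (1/(3*S))/S = 1/(3*S**2))
K - y((w(n, g) + s(-4, 0))*8) = 137001 - 1/(3*((1 + 1)*8)**2) = 137001 - 1/(3*(2*8)**2) = 137001 - 1/(3*16**2) = 137001 - 1/(3*256) = 137001 - 1*1/768 = 137001 - 1/768 = 105216767/768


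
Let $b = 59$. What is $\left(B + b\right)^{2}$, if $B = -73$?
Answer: $196$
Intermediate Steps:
$\left(B + b\right)^{2} = \left(-73 + 59\right)^{2} = \left(-14\right)^{2} = 196$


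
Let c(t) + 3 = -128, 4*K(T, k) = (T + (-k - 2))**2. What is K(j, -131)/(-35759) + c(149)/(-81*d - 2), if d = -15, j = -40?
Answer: -28345889/173502668 ≈ -0.16337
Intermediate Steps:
K(T, k) = (-2 + T - k)**2/4 (K(T, k) = (T + (-k - 2))**2/4 = (T + (-2 - k))**2/4 = (-2 + T - k)**2/4)
c(t) = -131 (c(t) = -3 - 128 = -131)
K(j, -131)/(-35759) + c(149)/(-81*d - 2) = ((2 - 131 - 1*(-40))**2/4)/(-35759) - 131/(-81*(-15) - 2) = ((2 - 131 + 40)**2/4)*(-1/35759) - 131/(1215 - 2) = ((1/4)*(-89)**2)*(-1/35759) - 131/1213 = ((1/4)*7921)*(-1/35759) - 131*1/1213 = (7921/4)*(-1/35759) - 131/1213 = -7921/143036 - 131/1213 = -28345889/173502668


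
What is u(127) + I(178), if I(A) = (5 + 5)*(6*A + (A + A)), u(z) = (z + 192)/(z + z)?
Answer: 3617279/254 ≈ 14241.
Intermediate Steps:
u(z) = (192 + z)/(2*z) (u(z) = (192 + z)/((2*z)) = (192 + z)*(1/(2*z)) = (192 + z)/(2*z))
I(A) = 80*A (I(A) = 10*(6*A + 2*A) = 10*(8*A) = 80*A)
u(127) + I(178) = (½)*(192 + 127)/127 + 80*178 = (½)*(1/127)*319 + 14240 = 319/254 + 14240 = 3617279/254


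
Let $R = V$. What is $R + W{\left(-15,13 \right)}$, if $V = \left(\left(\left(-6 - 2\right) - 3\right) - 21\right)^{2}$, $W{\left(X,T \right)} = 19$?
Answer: $1043$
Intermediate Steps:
$V = 1024$ ($V = \left(\left(-8 - 3\right) - 21\right)^{2} = \left(-11 - 21\right)^{2} = \left(-32\right)^{2} = 1024$)
$R = 1024$
$R + W{\left(-15,13 \right)} = 1024 + 19 = 1043$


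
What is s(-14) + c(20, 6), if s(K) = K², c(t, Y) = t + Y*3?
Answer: 234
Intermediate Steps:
c(t, Y) = t + 3*Y
s(-14) + c(20, 6) = (-14)² + (20 + 3*6) = 196 + (20 + 18) = 196 + 38 = 234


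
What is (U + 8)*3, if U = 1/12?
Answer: 97/4 ≈ 24.250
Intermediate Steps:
U = 1/12 ≈ 0.083333
(U + 8)*3 = (1/12 + 8)*3 = (97/12)*3 = 97/4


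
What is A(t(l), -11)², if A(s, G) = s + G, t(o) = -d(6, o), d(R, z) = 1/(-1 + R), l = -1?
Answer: 3136/25 ≈ 125.44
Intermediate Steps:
t(o) = -⅕ (t(o) = -1/(-1 + 6) = -1/5 = -1*⅕ = -⅕)
A(s, G) = G + s
A(t(l), -11)² = (-11 - ⅕)² = (-56/5)² = 3136/25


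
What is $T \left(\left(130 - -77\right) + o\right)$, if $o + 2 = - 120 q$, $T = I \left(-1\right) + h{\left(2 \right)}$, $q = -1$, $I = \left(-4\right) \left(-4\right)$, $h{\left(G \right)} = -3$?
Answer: $-6175$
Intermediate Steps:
$I = 16$
$T = -19$ ($T = 16 \left(-1\right) - 3 = -16 - 3 = -19$)
$o = 118$ ($o = -2 - -120 = -2 + 120 = 118$)
$T \left(\left(130 - -77\right) + o\right) = - 19 \left(\left(130 - -77\right) + 118\right) = - 19 \left(\left(130 + 77\right) + 118\right) = - 19 \left(207 + 118\right) = \left(-19\right) 325 = -6175$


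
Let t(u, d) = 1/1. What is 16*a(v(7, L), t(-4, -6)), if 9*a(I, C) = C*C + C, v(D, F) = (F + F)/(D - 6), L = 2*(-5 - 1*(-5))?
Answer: 32/9 ≈ 3.5556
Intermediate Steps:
L = 0 (L = 2*(-5 + 5) = 2*0 = 0)
t(u, d) = 1
v(D, F) = 2*F/(-6 + D) (v(D, F) = (2*F)/(-6 + D) = 2*F/(-6 + D))
a(I, C) = C/9 + C²/9 (a(I, C) = (C*C + C)/9 = (C² + C)/9 = (C + C²)/9 = C/9 + C²/9)
16*a(v(7, L), t(-4, -6)) = 16*((⅑)*1*(1 + 1)) = 16*((⅑)*1*2) = 16*(2/9) = 32/9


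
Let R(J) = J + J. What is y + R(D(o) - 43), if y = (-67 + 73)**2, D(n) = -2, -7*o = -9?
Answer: -54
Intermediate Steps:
o = 9/7 (o = -1/7*(-9) = 9/7 ≈ 1.2857)
R(J) = 2*J
y = 36 (y = 6**2 = 36)
y + R(D(o) - 43) = 36 + 2*(-2 - 43) = 36 + 2*(-45) = 36 - 90 = -54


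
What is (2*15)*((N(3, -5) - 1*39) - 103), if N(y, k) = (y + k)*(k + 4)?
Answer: -4200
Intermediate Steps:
N(y, k) = (4 + k)*(k + y) (N(y, k) = (k + y)*(4 + k) = (4 + k)*(k + y))
(2*15)*((N(3, -5) - 1*39) - 103) = (2*15)*((((-5)² + 4*(-5) + 4*3 - 5*3) - 1*39) - 103) = 30*(((25 - 20 + 12 - 15) - 39) - 103) = 30*((2 - 39) - 103) = 30*(-37 - 103) = 30*(-140) = -4200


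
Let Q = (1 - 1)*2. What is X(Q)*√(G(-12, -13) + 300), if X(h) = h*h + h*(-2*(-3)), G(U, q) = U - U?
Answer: 0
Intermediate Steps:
Q = 0 (Q = 0*2 = 0)
G(U, q) = 0
X(h) = h² + 6*h (X(h) = h² + h*6 = h² + 6*h)
X(Q)*√(G(-12, -13) + 300) = (0*(6 + 0))*√(0 + 300) = (0*6)*√300 = 0*(10*√3) = 0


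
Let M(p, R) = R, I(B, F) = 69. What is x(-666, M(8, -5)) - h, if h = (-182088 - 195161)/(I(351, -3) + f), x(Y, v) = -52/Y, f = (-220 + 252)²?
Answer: 125652335/363969 ≈ 345.23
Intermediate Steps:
f = 1024 (f = 32² = 1024)
h = -377249/1093 (h = (-182088 - 195161)/(69 + 1024) = -377249/1093 ≈ -345.15)
x(-666, M(8, -5)) - h = -52/(-666) - 1*(-377249/1093) = -52*(-1/666) + 377249/1093 = 26/333 + 377249/1093 = 125652335/363969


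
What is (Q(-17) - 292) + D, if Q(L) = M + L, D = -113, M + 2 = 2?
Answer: -422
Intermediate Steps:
M = 0 (M = -2 + 2 = 0)
Q(L) = L (Q(L) = 0 + L = L)
(Q(-17) - 292) + D = (-17 - 292) - 113 = -309 - 113 = -422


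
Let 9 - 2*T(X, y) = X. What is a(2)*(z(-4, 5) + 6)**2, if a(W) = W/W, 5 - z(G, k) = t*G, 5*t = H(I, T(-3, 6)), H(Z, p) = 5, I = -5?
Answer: 225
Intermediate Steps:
T(X, y) = 9/2 - X/2
t = 1 (t = (1/5)*5 = 1)
z(G, k) = 5 - G
a(W) = 1
a(2)*(z(-4, 5) + 6)**2 = 1*((5 - 1*(-4)) + 6)**2 = 1*((5 + 4) + 6)**2 = 1*(9 + 6)**2 = 1*15**2 = 1*225 = 225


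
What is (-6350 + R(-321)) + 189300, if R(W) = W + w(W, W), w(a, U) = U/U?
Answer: 182630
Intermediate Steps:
w(a, U) = 1
R(W) = 1 + W (R(W) = W + 1 = 1 + W)
(-6350 + R(-321)) + 189300 = (-6350 + (1 - 321)) + 189300 = (-6350 - 320) + 189300 = -6670 + 189300 = 182630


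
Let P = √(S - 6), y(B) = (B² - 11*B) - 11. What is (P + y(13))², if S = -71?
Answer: (15 + I*√77)² ≈ 148.0 + 263.25*I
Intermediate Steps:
y(B) = -11 + B² - 11*B
P = I*√77 (P = √(-71 - 6) = √(-77) = I*√77 ≈ 8.775*I)
(P + y(13))² = (I*√77 + (-11 + 13² - 11*13))² = (I*√77 + (-11 + 169 - 143))² = (I*√77 + 15)² = (15 + I*√77)²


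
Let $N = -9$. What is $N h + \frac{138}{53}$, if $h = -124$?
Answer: $\frac{59286}{53} \approx 1118.6$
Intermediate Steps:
$N h + \frac{138}{53} = \left(-9\right) \left(-124\right) + \frac{138}{53} = 1116 + 138 \cdot \frac{1}{53} = 1116 + \frac{138}{53} = \frac{59286}{53}$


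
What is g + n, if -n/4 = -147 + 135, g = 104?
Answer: 152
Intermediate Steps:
n = 48 (n = -4*(-147 + 135) = -4*(-12) = 48)
g + n = 104 + 48 = 152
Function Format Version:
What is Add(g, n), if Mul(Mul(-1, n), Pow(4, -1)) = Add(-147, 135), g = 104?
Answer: 152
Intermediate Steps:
n = 48 (n = Mul(-4, Add(-147, 135)) = Mul(-4, -12) = 48)
Add(g, n) = Add(104, 48) = 152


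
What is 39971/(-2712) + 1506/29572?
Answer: -294484535/20049816 ≈ -14.688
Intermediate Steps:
39971/(-2712) + 1506/29572 = 39971*(-1/2712) + 1506*(1/29572) = -39971/2712 + 753/14786 = -294484535/20049816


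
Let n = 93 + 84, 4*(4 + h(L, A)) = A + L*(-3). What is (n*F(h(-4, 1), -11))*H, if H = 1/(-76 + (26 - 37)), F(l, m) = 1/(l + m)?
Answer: 236/1363 ≈ 0.17315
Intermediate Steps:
h(L, A) = -4 - 3*L/4 + A/4 (h(L, A) = -4 + (A + L*(-3))/4 = -4 + (A - 3*L)/4 = -4 + (-3*L/4 + A/4) = -4 - 3*L/4 + A/4)
n = 177
H = -1/87 (H = 1/(-76 - 11) = 1/(-87) = -1/87 ≈ -0.011494)
(n*F(h(-4, 1), -11))*H = (177/((-4 - 3/4*(-4) + (1/4)*1) - 11))*(-1/87) = (177/((-4 + 3 + 1/4) - 11))*(-1/87) = (177/(-3/4 - 11))*(-1/87) = (177/(-47/4))*(-1/87) = (177*(-4/47))*(-1/87) = -708/47*(-1/87) = 236/1363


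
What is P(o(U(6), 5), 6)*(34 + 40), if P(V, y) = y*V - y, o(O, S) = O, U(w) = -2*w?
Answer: -5772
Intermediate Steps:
P(V, y) = -y + V*y (P(V, y) = V*y - y = -y + V*y)
P(o(U(6), 5), 6)*(34 + 40) = (6*(-1 - 2*6))*(34 + 40) = (6*(-1 - 12))*74 = (6*(-13))*74 = -78*74 = -5772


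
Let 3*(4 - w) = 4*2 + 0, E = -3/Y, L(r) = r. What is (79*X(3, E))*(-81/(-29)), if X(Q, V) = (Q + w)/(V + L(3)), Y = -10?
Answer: 92430/319 ≈ 289.75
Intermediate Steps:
E = 3/10 (E = -3/(-10) = -3*(-1/10) = 3/10 ≈ 0.30000)
w = 4/3 (w = 4 - (4*2 + 0)/3 = 4 - (8 + 0)/3 = 4 - 1/3*8 = 4 - 8/3 = 4/3 ≈ 1.3333)
X(Q, V) = (4/3 + Q)/(3 + V) (X(Q, V) = (Q + 4/3)/(V + 3) = (4/3 + Q)/(3 + V))
(79*X(3, E))*(-81/(-29)) = (79*((4/3 + 3)/(3 + 3/10)))*(-81/(-29)) = (79*((13/3)/(33/10)))*(-81*(-1/29)) = (79*((10/33)*(13/3)))*(81/29) = (79*(130/99))*(81/29) = (10270/99)*(81/29) = 92430/319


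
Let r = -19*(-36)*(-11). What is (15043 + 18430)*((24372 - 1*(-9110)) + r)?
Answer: 868892134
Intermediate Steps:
r = -7524 (r = 684*(-11) = -7524)
(15043 + 18430)*((24372 - 1*(-9110)) + r) = (15043 + 18430)*((24372 - 1*(-9110)) - 7524) = 33473*((24372 + 9110) - 7524) = 33473*(33482 - 7524) = 33473*25958 = 868892134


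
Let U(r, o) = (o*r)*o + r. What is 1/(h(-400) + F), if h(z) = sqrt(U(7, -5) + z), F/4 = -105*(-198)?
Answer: 41580/3457792909 - I*sqrt(218)/6915585818 ≈ 1.2025e-5 - 2.135e-9*I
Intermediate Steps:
F = 83160 (F = 4*(-105*(-198)) = 4*20790 = 83160)
U(r, o) = r + r*o**2 (U(r, o) = r*o**2 + r = r + r*o**2)
h(z) = sqrt(182 + z) (h(z) = sqrt(7*(1 + (-5)**2) + z) = sqrt(7*(1 + 25) + z) = sqrt(7*26 + z) = sqrt(182 + z))
1/(h(-400) + F) = 1/(sqrt(182 - 400) + 83160) = 1/(sqrt(-218) + 83160) = 1/(I*sqrt(218) + 83160) = 1/(83160 + I*sqrt(218))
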